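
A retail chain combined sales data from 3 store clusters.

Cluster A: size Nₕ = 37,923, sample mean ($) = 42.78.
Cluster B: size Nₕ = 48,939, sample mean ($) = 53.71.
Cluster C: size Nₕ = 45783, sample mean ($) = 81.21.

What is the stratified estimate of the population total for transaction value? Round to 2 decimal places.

7968897.06

A: 37923·42.78 = 1622345.94
B: 48939·53.71 = 2628513.69
C: 45783·81.21 = 3718037.43
τ̂ = Σ Nₕx̄ₕ = 7968897.06.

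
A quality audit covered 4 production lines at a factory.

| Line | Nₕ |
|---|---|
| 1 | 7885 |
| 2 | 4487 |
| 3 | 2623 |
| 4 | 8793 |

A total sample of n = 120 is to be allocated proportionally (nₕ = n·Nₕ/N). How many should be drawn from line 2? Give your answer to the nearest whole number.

23

N = 7885 + 4487 + 2623 + 8793 = 23788.
n_2 = 120·4487/23788 = 22.635... → 23.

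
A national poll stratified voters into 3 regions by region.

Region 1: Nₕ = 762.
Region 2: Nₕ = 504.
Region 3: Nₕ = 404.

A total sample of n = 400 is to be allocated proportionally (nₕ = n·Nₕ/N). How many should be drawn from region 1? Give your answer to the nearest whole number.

183

N = 762 + 504 + 404 = 1670.
n_1 = 400·762/1670 = 182.515... → 183.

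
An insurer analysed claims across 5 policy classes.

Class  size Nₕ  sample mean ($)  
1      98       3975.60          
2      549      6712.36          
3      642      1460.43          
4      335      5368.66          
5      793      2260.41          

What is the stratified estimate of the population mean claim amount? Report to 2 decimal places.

3559.49

x̄_st = (Σ Nₕx̄ₕ) / (Σ Nₕ) = (98·3975.60 + 549·6712.36 + 642·1460.43 + 335·5368.66 + 793·2260.41) / 2417
= 8603296.73 / 2417 = 3559.4939... → 3559.49.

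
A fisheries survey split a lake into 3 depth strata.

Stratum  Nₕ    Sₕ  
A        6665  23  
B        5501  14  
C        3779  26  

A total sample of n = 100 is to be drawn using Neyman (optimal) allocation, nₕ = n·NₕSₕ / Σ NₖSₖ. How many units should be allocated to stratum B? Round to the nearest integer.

23

A: NₕSₕ = 6665·23 = 153295
B: NₕSₕ = 5501·14 = 77014
C: NₕSₕ = 3779·26 = 98254
Σ NₕSₕ = 328563.
n_B = 100·77014/328563 = 23.440... → 23.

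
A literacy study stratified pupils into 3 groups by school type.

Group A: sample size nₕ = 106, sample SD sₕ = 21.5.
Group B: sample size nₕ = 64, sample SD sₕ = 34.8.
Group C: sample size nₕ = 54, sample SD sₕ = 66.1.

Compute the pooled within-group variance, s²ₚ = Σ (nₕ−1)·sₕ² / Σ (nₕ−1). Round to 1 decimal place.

1612.7

A: (106−1)·21.5² = 105·462.25 = 48536.25
B: (64−1)·34.8² = 63·1211.04 = 76295.52
C: (54−1)·66.1² = 53·4369.21 = 231568.13
Numerator = 356399.9; denominator = Σ(nₕ−1) = 221.
s²ₚ = 356399.9/221 = 1612.669... → 1612.7.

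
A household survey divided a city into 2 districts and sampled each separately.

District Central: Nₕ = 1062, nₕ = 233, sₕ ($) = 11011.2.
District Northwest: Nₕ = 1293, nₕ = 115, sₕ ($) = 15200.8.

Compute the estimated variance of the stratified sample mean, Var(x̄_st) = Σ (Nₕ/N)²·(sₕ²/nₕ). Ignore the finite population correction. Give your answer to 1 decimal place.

N = 2355. Term for each stratum: Wₕ²sₕ²/nₕ.
Var(x̄_st) = 105823.1272 + 605689.8227 = 711512.9500 → 711512.9.

711512.9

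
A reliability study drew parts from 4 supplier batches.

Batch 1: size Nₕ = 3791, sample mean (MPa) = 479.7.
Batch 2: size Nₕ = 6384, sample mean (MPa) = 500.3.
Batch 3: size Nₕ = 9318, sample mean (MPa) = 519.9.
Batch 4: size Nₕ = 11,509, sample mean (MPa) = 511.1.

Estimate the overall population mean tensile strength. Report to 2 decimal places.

x̄_st = (Σ Nₕx̄ₕ) / (Σ Nₕ) = (3791·479.7 + 6384·500.3 + 9318·519.9 + 11509·511.1) / 31002
= 15739136 / 31002 = 507.6813... → 507.68.

507.68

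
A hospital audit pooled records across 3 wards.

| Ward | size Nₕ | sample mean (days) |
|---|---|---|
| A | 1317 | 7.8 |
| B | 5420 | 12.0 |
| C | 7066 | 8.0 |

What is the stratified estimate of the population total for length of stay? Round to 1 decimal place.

Estimate total by summing Nₕ·x̄ₕ over strata.
1317·7.8 + 5420·12.0 + 7066·8.0 = 10272.6 + 65040 + 56528 = 131840.6.

131840.6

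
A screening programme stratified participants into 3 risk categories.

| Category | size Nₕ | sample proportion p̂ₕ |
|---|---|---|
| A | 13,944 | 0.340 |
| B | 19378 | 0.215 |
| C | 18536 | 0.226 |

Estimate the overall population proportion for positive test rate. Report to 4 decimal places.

0.2525

N = 13944 + 19378 + 18536 = 51858.
Overall proportion = Σ (Nₕ/N)·p̂ₕ.
Σ Nₕp̂ₕ = 4740.96 + 4166.27 + 4189.136 = 13096.366.
13096.366 / 51858 = 0.252543... → 0.2525.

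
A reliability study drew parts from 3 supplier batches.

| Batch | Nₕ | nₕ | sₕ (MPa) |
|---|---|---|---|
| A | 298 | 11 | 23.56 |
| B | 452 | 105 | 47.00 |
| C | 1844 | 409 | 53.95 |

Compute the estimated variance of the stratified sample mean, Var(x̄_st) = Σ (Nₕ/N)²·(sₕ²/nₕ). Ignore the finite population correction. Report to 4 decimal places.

4.9009

N = 2594; Wₕ = Nₕ/N.
batch A: (298/2594)²·23.56²/11 = 0.6659636
batch B: (452/2594)²·47.00²/105 = 0.6387683
batch C: (1844/2594)²·53.95²/409 = 3.5961805
Sum = 4.9009123 → 4.9009.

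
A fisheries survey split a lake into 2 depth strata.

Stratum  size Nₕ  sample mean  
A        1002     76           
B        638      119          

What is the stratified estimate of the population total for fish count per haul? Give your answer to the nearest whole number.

A: 1002·76 = 76152
B: 638·119 = 75922
τ̂ = Σ Nₕx̄ₕ = 152074.

152074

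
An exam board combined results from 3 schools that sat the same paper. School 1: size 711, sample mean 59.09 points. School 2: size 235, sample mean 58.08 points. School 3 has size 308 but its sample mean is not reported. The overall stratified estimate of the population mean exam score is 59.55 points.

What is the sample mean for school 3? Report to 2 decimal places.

Σ Nₕx̄ₕ = N·μ, so 308·x̄_3 = 1254·59.55 − (711·59.09 + 235·58.08).
= 74675.7 − 55661.79 = 19013.91.
x̄_3 = 19013.91 / 308 = 61.7335... → 61.73.

61.73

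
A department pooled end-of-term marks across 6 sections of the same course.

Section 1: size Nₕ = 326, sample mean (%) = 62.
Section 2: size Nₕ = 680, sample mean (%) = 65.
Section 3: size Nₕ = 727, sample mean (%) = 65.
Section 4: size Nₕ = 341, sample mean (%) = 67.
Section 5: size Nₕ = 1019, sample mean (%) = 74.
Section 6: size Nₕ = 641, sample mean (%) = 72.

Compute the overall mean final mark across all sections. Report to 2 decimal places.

68.58

N = 326 + 680 + 727 + 341 + 1019 + 641 = 3734.
Overall mean = Σ (Nₕ/N)·x̄ₕ — weight by population share, not a simple average.
Σ Nₕx̄ₕ = 326·62 + 680·65 + 727·65 + 341·67 + 1019·74 + 641·72 = 20212 + 44200 + 47255 + 22847 + 75406 + 46152 = 256072.
Divide by N: 256072 / 3734 = 68.5785... → 68.58.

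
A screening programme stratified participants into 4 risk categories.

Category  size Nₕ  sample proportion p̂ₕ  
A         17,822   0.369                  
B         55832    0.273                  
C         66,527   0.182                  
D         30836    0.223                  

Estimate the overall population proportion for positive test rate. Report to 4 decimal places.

Wₕ = Nₕ/N with N = 171017: 0.1042, 0.3265, 0.3890, 0.1803.
p̂_st = 0.1042·0.369 + 0.3265·0.273 + 0.3890·0.182 + 0.1803·0.223 ≈ 0.238589... → 0.2386.

0.2386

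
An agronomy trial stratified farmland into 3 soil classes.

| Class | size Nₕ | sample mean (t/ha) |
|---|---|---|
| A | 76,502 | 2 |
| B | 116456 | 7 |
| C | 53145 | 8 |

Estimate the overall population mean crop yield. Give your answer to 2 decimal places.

5.66

N = 246103; weights Wₕ = Nₕ/N = (0.3109, 0.4732, 0.2159).
x̄_st = Σ Wₕ·x̄ₕ = 0.3109·2 + 0.4732·7 + 0.2159·8 ≈ 5.6617...
→ 5.66.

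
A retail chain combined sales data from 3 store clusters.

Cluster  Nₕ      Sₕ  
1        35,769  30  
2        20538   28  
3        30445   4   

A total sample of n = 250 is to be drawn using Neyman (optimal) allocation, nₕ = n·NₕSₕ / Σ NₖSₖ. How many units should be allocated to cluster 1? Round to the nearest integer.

1: NₕSₕ = 35769·30 = 1073070
2: NₕSₕ = 20538·28 = 575064
3: NₕSₕ = 30445·4 = 121780
Σ NₕSₕ = 1769914.
n_1 = 250·1073070/1769914 = 151.571... → 152.

152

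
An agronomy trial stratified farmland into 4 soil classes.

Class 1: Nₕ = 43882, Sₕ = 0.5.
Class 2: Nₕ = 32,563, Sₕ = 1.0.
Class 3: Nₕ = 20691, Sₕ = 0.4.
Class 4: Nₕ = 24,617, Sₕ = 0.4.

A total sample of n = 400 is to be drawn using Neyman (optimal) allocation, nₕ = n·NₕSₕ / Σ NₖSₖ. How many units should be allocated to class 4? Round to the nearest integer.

1: NₕSₕ = 43882·0.5 = 21941
2: NₕSₕ = 32563·1.0 = 32563
3: NₕSₕ = 20691·0.4 = 8276.4
4: NₕSₕ = 24617·0.4 = 9846.8
Σ NₕSₕ = 72627.2.
n_4 = 400·9846.8/72627.2 = 54.232... → 54.

54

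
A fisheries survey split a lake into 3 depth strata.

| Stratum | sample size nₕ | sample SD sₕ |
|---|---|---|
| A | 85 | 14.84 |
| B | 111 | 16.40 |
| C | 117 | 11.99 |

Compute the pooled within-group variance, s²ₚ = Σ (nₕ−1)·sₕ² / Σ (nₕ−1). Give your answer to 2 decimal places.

208.91

A: (85−1)·14.84² = 84·220.2256 = 18498.9504
B: (111−1)·16.40² = 110·268.96 = 29585.6
C: (117−1)·11.99² = 116·143.7601 = 16676.1716
Numerator = 64760.722; denominator = Σ(nₕ−1) = 310.
s²ₚ = 64760.722/310 = 208.9056... → 208.91.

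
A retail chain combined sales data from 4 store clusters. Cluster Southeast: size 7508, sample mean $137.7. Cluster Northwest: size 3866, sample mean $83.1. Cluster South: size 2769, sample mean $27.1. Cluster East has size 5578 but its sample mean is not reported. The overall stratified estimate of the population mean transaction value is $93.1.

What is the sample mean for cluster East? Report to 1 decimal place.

N = 7508 + 3866 + 2769 + 5578 = 19721.
Overall total = μ·N = 93.1·19721 = 1836025.1.
Subtract the known strata: 7508·137.7 + 3866·83.1 + 2769·27.1 = 1430156.1.
Remaining total for cluster East: 1836025.1 − 1430156.1 = 405869.
Divide by its size: 405869 / 5578 = 72.762... → 72.8.

72.8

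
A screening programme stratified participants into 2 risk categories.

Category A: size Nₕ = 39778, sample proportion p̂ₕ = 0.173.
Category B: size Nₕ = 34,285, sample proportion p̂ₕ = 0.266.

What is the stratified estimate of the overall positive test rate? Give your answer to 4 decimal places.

0.2161

Wₕ = Nₕ/N with N = 74063: 0.5371, 0.4629.
p̂_st = 0.5371·0.173 + 0.4629·0.266 ≈ 0.216051... → 0.2161.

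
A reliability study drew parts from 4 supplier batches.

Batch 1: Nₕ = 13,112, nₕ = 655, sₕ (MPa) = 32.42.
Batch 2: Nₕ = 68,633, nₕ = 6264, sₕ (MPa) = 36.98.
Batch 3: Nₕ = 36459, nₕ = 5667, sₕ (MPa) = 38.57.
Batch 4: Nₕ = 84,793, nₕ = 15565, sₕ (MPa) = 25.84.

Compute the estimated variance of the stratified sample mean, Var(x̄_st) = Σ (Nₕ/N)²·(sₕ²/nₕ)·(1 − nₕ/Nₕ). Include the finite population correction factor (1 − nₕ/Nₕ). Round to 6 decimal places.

0.042301

N = 202997; Wₕ = Nₕ/N.
batch 1: (13112/202997)²·32.42²/655·(1 − 655/13112) = 0.006360451
batch 2: (68633/202997)²·36.98²/6264·(1 − 6264/68633) = 0.022677992
batch 3: (36459/202997)²·38.57²/5667·(1 − 5667/36459) = 0.007151703
batch 4: (84793/202997)²·25.84²/15565·(1 − 15565/84793) = 0.006110805
Sum = 0.042300950 → 0.042301.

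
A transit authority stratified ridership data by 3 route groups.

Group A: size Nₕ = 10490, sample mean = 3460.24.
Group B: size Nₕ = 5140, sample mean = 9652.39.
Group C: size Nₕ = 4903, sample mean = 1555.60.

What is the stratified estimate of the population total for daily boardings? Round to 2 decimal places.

93538309.00

Population total = Σ Nₕ·x̄ₕ (each stratum's size times its mean).
10490·3460.24 + 5140·9652.39 + 4903·1555.60 = 36297917.6 + 49613284.6 + 7627106.8 = 93538309.00.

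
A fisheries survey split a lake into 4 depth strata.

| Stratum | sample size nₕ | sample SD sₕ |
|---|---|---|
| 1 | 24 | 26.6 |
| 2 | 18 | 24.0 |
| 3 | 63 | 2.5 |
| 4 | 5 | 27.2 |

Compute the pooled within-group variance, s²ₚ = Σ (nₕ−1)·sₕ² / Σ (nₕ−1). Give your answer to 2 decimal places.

277.48

1: (24−1)·26.6² = 23·707.56 = 16273.88
2: (18−1)·24.0² = 17·576 = 9792
3: (63−1)·2.5² = 62·6.25 = 387.5
4: (5−1)·27.2² = 4·739.84 = 2959.36
Numerator = 29412.74; denominator = Σ(nₕ−1) = 106.
s²ₚ = 29412.74/106 = 277.4787... → 277.48.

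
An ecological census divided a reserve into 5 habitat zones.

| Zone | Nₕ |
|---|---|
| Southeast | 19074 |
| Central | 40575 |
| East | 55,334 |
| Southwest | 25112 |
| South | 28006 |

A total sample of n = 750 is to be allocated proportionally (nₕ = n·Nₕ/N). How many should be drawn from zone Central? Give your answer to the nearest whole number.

181

Share of zone Central = 40575/168101 = 0.24137.
Allocate 750 × 0.24137 = 181.030... → 181.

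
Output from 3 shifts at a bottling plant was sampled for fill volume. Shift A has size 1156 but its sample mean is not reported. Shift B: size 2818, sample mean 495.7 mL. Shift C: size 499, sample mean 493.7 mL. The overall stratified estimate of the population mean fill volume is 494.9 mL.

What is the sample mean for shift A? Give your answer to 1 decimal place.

Σ Nₕx̄ₕ = N·μ, so 1156·x̄_A = 4473·494.9 − (2818·495.7 + 499·493.7).
= 2213687.7 − 1643238.9 = 570448.8.
x̄_A = 570448.8 / 1156 = 493.468... → 493.5.

493.5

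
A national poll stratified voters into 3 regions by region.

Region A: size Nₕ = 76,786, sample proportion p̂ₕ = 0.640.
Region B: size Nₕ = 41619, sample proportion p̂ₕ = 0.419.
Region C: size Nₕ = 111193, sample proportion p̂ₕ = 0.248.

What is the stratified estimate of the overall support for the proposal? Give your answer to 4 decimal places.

Wₕ = Nₕ/N with N = 229598: 0.3344, 0.1813, 0.4843.
p̂_st = 0.3344·0.640 + 0.1813·0.419 + 0.4843·0.248 ≈ 0.410096... → 0.4101.

0.4101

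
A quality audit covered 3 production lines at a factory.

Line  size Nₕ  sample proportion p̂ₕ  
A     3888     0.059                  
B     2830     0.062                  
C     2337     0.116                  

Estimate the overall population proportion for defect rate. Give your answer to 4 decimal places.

0.0746

N = 3888 + 2830 + 2337 = 9055.
Overall proportion = Σ (Nₕ/N)·p̂ₕ.
Σ Nₕp̂ₕ = 229.392 + 175.46 + 271.092 = 675.944.
675.944 / 9055 = 0.074649... → 0.0746.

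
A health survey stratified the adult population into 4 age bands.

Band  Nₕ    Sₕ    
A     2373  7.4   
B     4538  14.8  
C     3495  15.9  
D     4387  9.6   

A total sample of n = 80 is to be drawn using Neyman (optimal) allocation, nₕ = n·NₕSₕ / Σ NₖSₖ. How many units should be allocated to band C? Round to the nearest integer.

24

A: NₕSₕ = 2373·7.4 = 17560.2
B: NₕSₕ = 4538·14.8 = 67162.4
C: NₕSₕ = 3495·15.9 = 55570.5
D: NₕSₕ = 4387·9.6 = 42115.2
Σ NₕSₕ = 182408.3.
n_C = 80·55570.5/182408.3 = 24.372... → 24.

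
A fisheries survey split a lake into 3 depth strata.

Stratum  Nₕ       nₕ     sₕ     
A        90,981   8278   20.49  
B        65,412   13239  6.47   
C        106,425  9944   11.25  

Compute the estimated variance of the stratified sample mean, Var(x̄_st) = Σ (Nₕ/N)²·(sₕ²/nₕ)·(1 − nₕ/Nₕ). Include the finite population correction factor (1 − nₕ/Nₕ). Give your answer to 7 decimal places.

N = 262818. Term for each stratum: Wₕ²sₕ²/nₕ·(1−nₕ/Nₕ).
Var(x̄_st) = 0.0055248470 + 0.0001562235 + 0.0018919915 = 0.0075730619 → 0.0075731.

0.0075731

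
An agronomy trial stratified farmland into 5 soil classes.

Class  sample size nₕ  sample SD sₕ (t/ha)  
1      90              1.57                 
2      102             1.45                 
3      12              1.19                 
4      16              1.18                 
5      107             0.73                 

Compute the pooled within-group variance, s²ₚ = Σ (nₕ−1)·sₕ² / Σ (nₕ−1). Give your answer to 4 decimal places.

1.6294

1: (90−1)·1.57² = 89·2.4649 = 219.3761
2: (102−1)·1.45² = 101·2.1025 = 212.3525
3: (12−1)·1.19² = 11·1.4161 = 15.5771
4: (16−1)·1.18² = 15·1.3924 = 20.886
5: (107−1)·0.73² = 106·0.5329 = 56.4874
Numerator = 524.6791; denominator = Σ(nₕ−1) = 322.
s²ₚ = 524.6791/322 = 1.629438... → 1.6294.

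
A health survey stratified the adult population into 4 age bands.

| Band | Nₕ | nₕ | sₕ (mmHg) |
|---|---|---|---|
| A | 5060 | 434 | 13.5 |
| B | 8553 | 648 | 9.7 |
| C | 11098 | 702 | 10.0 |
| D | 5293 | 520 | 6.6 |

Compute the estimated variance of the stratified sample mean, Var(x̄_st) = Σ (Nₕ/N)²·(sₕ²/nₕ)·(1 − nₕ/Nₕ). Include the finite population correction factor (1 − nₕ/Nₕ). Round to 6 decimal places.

N = 30004; Wₕ = Nₕ/N.
band A: (5060/30004)²·13.5²/434·(1 − 434/5060) = 0.010918818
band B: (8553/30004)²·9.7²/648·(1 − 648/8553) = 0.010905121
band C: (11098/30004)²·10.0²/702·(1 − 702/11098) = 0.018256418
band D: (5293/30004)²·6.6²/520·(1 − 520/5293) = 0.002350821
Sum = 0.042431178 → 0.042431.

0.042431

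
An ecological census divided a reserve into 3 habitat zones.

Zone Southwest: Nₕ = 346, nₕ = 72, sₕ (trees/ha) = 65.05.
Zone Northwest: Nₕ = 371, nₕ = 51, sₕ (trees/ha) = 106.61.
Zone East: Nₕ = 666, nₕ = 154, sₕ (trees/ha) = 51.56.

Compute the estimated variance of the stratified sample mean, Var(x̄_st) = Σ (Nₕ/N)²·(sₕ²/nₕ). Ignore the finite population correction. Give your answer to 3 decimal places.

N = 1383. Term for each stratum: Wₕ²sₕ²/nₕ.
Var(x̄_st) = 3.678493 + 16.037223 + 4.003218 = 23.718934 → 23.719.

23.719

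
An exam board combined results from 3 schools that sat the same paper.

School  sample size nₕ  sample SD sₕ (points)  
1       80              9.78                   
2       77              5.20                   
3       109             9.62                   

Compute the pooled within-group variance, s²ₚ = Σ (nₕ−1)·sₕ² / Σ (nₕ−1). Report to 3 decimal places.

74.548

1: (80−1)·9.78² = 79·95.6484 = 7556.2236
2: (77−1)·5.20² = 76·27.04 = 2055.04
3: (109−1)·9.62² = 108·92.5444 = 9994.7952
Numerator = 19606.0588; denominator = Σ(nₕ−1) = 263.
s²ₚ = 19606.0588/263 = 74.54775... → 74.548.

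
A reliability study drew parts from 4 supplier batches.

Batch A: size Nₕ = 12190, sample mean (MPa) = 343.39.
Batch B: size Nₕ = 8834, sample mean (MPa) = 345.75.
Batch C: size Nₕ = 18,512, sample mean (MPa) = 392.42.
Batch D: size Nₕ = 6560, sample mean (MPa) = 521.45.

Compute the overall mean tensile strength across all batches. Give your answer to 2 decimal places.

N = 46096; weights Wₕ = Nₕ/N = (0.2644, 0.1916, 0.4016, 0.1423).
x̄_st = Σ Wₕ·x̄ₕ = 0.2644·343.39 + 0.1916·345.75 + 0.4016·392.42 + 0.1423·521.45 ≈ 388.8726...
→ 388.87.

388.87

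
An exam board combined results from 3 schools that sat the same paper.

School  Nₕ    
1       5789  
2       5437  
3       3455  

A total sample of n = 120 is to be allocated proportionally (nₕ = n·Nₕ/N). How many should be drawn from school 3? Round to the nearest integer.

28

N = 5789 + 5437 + 3455 = 14681.
n_3 = 120·3455/14681 = 28.241... → 28.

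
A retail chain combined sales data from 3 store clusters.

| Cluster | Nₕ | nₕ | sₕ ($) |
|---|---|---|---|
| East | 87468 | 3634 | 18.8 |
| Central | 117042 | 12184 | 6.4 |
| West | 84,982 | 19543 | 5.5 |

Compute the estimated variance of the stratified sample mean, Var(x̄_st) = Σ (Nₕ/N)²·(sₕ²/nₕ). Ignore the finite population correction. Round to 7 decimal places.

0.0095617

N = 289492. Term for each stratum: Wₕ²sₕ²/nₕ.
Var(x̄_st) = 0.0088788360 + 0.0005495161 + 0.0001333874 = 0.0095617395 → 0.0095617.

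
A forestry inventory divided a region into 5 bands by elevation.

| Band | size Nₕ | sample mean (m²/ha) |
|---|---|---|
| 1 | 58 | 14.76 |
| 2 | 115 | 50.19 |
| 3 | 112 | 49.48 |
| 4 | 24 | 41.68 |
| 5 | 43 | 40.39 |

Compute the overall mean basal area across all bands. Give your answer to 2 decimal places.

42.35

x̄_st = (Σ Nₕx̄ₕ) / (Σ Nₕ) = (58·14.76 + 115·50.19 + 112·49.48 + 24·41.68 + 43·40.39) / 352
= 14906.78 / 352 = 42.3488... → 42.35.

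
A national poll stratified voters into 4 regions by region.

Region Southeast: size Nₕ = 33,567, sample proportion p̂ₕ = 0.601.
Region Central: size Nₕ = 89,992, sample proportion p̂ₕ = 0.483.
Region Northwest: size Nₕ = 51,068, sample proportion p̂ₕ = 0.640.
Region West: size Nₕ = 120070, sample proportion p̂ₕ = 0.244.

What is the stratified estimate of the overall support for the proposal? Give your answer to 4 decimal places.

0.4263

Wₕ = Nₕ/N with N = 294697: 0.1139, 0.3054, 0.1733, 0.4074.
p̂_st = 0.1139·0.601 + 0.3054·0.483 + 0.1733·0.640 + 0.4074·0.244 ≈ 0.426270... → 0.4263.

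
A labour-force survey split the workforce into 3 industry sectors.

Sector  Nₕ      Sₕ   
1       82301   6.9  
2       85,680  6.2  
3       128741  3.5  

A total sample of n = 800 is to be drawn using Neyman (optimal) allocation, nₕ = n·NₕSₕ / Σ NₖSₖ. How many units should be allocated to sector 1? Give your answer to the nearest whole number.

293

1: NₕSₕ = 82301·6.9 = 567876.9
2: NₕSₕ = 85680·6.2 = 531216
3: NₕSₕ = 128741·3.5 = 450593.5
Σ NₕSₕ = 1549686.4.
n_1 = 800·567876.9/1549686.4 = 293.157... → 293.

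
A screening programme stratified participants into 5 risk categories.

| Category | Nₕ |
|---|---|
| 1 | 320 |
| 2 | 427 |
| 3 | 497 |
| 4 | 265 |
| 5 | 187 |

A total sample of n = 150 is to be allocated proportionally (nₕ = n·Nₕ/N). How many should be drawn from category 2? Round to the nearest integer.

N = 320 + 427 + 497 + 265 + 187 = 1696.
n_2 = 150·427/1696 = 37.765... → 38.

38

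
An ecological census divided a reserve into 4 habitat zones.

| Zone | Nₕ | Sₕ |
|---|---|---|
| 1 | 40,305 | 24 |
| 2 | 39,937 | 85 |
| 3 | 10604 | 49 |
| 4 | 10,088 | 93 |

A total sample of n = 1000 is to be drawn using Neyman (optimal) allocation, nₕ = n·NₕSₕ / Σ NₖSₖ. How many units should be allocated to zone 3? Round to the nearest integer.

Σ NₕSₕ = 40305·24 + 39937·85 + 10604·49 + 10088·93 = 5819745.
Share for 3: 519596/5819745 = 0.08928.
n_3 = 1000 × 0.08928 = 89.282... → 89.

89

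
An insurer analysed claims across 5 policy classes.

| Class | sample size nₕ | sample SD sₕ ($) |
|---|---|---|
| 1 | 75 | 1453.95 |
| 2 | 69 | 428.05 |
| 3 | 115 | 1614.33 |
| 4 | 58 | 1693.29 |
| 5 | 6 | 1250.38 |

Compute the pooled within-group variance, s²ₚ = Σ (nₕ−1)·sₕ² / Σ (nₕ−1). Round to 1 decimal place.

2003879.4

1: (75−1)·1453.95² = 74·2113970.6025 = 156433824.585
2: (69−1)·428.05² = 68·183226.8025 = 12459422.57
3: (115−1)·1614.33² = 114·2606061.3489 = 297090993.7746
4: (58−1)·1693.29² = 57·2867231.0241 = 163432168.3737
5: (6−1)·1250.38² = 5·1563450.1444 = 7817250.722
Numerator = 637233660.0253; denominator = Σ(nₕ−1) = 318.
s²ₚ = 637233660.0253/318 = 2003879.434... → 2003879.4.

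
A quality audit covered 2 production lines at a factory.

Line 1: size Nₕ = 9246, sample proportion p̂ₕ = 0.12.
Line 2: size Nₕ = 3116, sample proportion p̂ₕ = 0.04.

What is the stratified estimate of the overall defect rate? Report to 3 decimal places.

0.100

Wₕ = Nₕ/N with N = 12362: 0.7479, 0.2521.
p̂_st = 0.7479·0.12 + 0.2521·0.04 ≈ 0.09983... → 0.100.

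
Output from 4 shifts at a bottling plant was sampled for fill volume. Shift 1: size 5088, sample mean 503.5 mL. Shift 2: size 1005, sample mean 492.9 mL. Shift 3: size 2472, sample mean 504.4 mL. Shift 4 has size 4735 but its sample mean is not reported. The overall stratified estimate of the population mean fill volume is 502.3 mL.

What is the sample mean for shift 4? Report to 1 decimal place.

501.9

Σ Nₕx̄ₕ = N·μ, so 4735·x̄_4 = 13300·502.3 − (5088·503.5 + 1005·492.9 + 2472·504.4).
= 6680590 − 4304049.3 = 2376540.7.
x̄_4 = 2376540.7 / 4735 = 501.909... → 501.9.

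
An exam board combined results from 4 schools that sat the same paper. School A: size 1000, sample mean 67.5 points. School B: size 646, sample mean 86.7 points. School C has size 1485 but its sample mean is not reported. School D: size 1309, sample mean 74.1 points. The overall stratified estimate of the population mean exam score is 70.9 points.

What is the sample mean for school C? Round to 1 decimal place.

63.5

Σ Nₕx̄ₕ = N·μ, so 1485·x̄_C = 4440·70.9 − (1000·67.5 + 646·86.7 + 1309·74.1).
= 314796 − 220505.1 = 94290.9.
x̄_C = 94290.9 / 1485 = 63.496... → 63.5.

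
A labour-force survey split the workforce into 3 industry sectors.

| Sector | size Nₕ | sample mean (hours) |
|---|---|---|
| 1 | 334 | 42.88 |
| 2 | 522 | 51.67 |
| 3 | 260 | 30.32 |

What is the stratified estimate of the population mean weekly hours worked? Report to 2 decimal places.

44.07

N = 1116; weights Wₕ = Nₕ/N = (0.2993, 0.4677, 0.2330).
x̄_st = Σ Wₕ·x̄ₕ = 0.2993·42.88 + 0.4677·51.67 + 0.2330·30.32 ≈ 44.0653...
→ 44.07.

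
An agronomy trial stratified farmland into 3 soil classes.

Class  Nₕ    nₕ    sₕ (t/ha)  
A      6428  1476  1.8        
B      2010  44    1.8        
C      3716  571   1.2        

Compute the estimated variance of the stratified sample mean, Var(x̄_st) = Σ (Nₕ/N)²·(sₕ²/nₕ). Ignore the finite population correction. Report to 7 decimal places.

N = 12154; Wₕ = Nₕ/N.
class A: (6428/12154)²·1.8²/1476 = 0.0006140050
class B: (2010/12154)²·1.8²/44 = 0.0020139375
class C: (3716/12154)²·1.2²/571 = 0.0002357433
Sum = 0.0028636858 → 0.0028637.

0.0028637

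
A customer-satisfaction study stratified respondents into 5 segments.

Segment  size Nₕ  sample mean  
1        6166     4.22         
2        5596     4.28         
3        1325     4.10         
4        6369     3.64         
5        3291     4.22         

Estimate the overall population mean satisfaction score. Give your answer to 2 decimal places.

4.07

x̄_st = (Σ Nₕx̄ₕ) / (Σ Nₕ) = (6166·4.22 + 5596·4.28 + 1325·4.10 + 6369·3.64 + 3291·4.22) / 22747
= 92475.08 / 22747 = 4.0654... → 4.07.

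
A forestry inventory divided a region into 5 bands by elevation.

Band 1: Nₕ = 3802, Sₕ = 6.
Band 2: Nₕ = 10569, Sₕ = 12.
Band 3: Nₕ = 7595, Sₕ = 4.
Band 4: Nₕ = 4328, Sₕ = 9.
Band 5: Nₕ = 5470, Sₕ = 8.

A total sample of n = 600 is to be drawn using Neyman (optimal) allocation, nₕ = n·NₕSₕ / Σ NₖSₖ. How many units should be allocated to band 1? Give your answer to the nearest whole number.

52

1: NₕSₕ = 3802·6 = 22812
2: NₕSₕ = 10569·12 = 126828
3: NₕSₕ = 7595·4 = 30380
4: NₕSₕ = 4328·9 = 38952
5: NₕSₕ = 5470·8 = 43760
Σ NₕSₕ = 262732.
n_1 = 600·22812/262732 = 52.096... → 52.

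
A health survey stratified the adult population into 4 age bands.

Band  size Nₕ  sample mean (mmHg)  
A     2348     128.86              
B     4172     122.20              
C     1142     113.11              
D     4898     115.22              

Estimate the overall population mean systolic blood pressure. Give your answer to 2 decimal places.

119.90

x̄_st = (Σ Nₕx̄ₕ) / (Σ Nₕ) = (2348·128.86 + 4172·122.20 + 1142·113.11 + 4898·115.22) / 12560
= 1505900.86 / 12560 = 119.8966... → 119.90.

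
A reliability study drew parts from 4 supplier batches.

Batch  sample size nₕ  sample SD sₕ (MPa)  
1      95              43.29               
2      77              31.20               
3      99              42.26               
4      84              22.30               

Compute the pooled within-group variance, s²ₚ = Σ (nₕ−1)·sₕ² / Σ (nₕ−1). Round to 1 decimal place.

1328.9

Degrees of freedom: 94 + 76 + 98 + 83 = 351.
Σ(nₕ−1)sₕ² = 94·1874.0241 + 76·973.44 + 98·1785.9076 + 83·497.29 = 466433.7202.
s²ₚ = 466433.7202 / 351 = 1328.871... → 1328.9.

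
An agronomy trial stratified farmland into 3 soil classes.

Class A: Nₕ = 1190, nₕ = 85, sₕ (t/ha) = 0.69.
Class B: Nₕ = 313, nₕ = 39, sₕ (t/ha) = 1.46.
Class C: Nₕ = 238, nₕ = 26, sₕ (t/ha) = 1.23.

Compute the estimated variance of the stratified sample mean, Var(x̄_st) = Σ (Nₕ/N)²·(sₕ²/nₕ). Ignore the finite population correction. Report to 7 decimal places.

0.0054708

N = 1741; Wₕ = Nₕ/N.
class A: (1190/1741)²·0.69²/85 = 0.0026168308
class B: (313/1741)²·1.46²/39 = 0.0017665756
class C: (238/1741)²·1.23²/26 = 0.0010874098
Sum = 0.0054708162 → 0.0054708.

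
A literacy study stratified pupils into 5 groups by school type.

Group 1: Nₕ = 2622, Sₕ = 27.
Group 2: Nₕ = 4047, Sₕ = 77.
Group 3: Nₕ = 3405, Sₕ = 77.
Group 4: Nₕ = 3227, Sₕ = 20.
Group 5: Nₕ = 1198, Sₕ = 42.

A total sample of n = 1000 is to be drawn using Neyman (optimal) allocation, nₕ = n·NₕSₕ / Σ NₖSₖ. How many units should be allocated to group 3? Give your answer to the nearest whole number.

345

1: NₕSₕ = 2622·27 = 70794
2: NₕSₕ = 4047·77 = 311619
3: NₕSₕ = 3405·77 = 262185
4: NₕSₕ = 3227·20 = 64540
5: NₕSₕ = 1198·42 = 50316
Σ NₕSₕ = 759454.
n_3 = 1000·262185/759454 = 345.228... → 345.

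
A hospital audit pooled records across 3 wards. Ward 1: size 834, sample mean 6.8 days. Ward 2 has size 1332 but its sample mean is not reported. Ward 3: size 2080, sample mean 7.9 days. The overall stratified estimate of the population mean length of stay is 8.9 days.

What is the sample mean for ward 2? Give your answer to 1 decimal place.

Σ Nₕx̄ₕ = N·μ, so 1332·x̄_2 = 4246·8.9 − (834·6.8 + 2080·7.9).
= 37789.4 − 22103.2 = 15686.2.
x̄_2 = 15686.2 / 1332 = 11.776... → 11.8.

11.8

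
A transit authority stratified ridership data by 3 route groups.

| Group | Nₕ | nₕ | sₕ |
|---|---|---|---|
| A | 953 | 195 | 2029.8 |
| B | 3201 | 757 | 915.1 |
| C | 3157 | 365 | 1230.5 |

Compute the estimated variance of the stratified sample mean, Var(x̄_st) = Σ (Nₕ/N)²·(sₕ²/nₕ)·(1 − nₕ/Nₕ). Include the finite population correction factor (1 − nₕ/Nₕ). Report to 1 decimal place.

1131.5

N = 7311. Term for each stratum: Wₕ²sₕ²/nₕ·(1−nₕ/Nₕ).
Var(x̄_st) = 285.5489 + 161.9103 + 684.0799 = 1131.5390 → 1131.5.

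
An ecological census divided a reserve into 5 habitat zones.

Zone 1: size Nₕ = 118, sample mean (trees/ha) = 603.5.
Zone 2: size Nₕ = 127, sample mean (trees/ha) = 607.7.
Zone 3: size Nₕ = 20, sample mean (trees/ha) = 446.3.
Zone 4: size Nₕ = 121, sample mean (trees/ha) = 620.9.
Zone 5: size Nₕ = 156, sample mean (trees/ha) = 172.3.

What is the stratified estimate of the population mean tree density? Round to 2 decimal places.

478.46

x̄_st = (Σ Nₕx̄ₕ) / (Σ Nₕ) = (118·603.5 + 127·607.7 + 20·446.3 + 121·620.9 + 156·172.3) / 542
= 259324.6 / 542 = 478.4587... → 478.46.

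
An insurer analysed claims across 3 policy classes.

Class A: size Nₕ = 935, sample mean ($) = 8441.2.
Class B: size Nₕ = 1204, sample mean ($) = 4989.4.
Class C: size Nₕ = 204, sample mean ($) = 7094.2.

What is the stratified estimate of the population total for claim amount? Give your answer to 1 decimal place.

A: 935·8441.2 = 7892522
B: 1204·4989.4 = 6007237.6
C: 204·7094.2 = 1447216.8
τ̂ = Σ Nₕx̄ₕ = 15346976.4.

15346976.4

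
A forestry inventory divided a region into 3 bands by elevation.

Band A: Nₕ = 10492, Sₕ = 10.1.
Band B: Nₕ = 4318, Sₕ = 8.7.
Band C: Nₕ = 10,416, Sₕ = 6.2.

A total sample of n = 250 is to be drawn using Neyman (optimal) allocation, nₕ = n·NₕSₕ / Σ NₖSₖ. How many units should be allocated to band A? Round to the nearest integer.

127

Σ NₕSₕ = 10492·10.1 + 4318·8.7 + 10416·6.2 = 208115.
Share for A: 105969.2/208115 = 0.50919.
n_A = 250 × 0.50919 = 127.296... → 127.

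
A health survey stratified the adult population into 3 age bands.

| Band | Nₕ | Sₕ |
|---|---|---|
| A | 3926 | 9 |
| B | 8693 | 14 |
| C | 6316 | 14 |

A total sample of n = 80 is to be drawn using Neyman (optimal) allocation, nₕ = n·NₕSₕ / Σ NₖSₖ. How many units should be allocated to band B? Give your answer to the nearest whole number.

40

A: NₕSₕ = 3926·9 = 35334
B: NₕSₕ = 8693·14 = 121702
C: NₕSₕ = 6316·14 = 88424
Σ NₕSₕ = 245460.
n_B = 80·121702/245460 = 39.665... → 40.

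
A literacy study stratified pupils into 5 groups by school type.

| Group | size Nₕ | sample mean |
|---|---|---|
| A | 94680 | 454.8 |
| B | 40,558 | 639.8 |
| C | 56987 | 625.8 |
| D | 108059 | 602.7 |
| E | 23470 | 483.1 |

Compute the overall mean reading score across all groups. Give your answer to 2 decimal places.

559.49

N = 94680 + 40558 + 56987 + 108059 + 23470 = 323754.
Weight each subgroup mean by Nₕ/N and sum.
Σ Nₕx̄ₕ = 94680·454.8 + 40558·639.8 + 56987·625.8 + 108059·602.7 + 23470·483.1 = 43060464 + 25949008.4 + 35662464.6 + 65127159.3 + 11338357 = 181137453.3.
Divide by N: 181137453.3 / 323754 = 559.4910... → 559.49.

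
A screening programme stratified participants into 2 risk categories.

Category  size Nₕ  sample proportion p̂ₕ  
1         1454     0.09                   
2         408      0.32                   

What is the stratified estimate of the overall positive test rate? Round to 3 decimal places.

0.140

N = 1454 + 408 = 1862.
Overall proportion = Σ (Nₕ/N)·p̂ₕ.
Σ Nₕp̂ₕ = 130.86 + 130.56 = 261.42.
261.42 / 1862 = 0.14040... → 0.140.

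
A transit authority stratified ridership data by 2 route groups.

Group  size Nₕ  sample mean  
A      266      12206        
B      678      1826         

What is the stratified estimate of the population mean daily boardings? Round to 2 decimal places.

N = 266 + 678 = 944.
The stratified mean weights each stratum mean by its population share Nₕ/N.
Σ Nₕx̄ₕ = 266·12206 + 678·1826 = 3246796 + 1238028 = 4484824.
Divide by N: 4484824 / 944 = 4750.8729... → 4750.87.

4750.87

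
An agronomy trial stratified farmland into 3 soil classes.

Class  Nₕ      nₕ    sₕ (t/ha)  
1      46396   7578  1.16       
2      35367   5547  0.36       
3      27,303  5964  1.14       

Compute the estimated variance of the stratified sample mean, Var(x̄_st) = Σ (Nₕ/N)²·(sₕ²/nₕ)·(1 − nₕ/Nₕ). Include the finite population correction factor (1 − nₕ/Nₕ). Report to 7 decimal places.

N = 109066; Wₕ = Nₕ/N.
class 1: (46396/109066)²·1.16²/7578·(1 − 7578/46396) = 0.0000268841
class 2: (35367/109066)²·0.36²/5547·(1 − 5547/35367) = 0.0000020714
class 3: (27303/109066)²·1.14²/5964·(1 − 5964/27303) = 0.0000106728
Sum = 0.0000396284 → 0.0000396.

0.0000396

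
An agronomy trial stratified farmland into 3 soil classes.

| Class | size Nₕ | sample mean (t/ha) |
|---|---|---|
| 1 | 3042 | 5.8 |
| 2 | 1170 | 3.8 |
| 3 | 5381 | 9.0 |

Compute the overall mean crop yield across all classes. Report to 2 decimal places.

N = 9593; weights Wₕ = Nₕ/N = (0.3171, 0.1220, 0.5609).
x̄_st = Σ Wₕ·x̄ₕ = 0.3171·5.8 + 0.1220·3.8 + 0.5609·9.0 ≈ 7.3510...
→ 7.35.

7.35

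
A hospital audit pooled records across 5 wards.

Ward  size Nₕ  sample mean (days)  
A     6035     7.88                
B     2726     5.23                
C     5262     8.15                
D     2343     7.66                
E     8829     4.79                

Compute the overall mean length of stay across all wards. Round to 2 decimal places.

N = 25195; weights Wₕ = Nₕ/N = (0.2395, 0.1082, 0.2089, 0.0930, 0.3504).
x̄_st = Σ Wₕ·x̄ₕ = 0.2395·7.88 + 0.1082·5.23 + 0.2089·8.15 + 0.0930·7.66 + 0.3504·4.79 ≈ 6.5464...
→ 6.55.

6.55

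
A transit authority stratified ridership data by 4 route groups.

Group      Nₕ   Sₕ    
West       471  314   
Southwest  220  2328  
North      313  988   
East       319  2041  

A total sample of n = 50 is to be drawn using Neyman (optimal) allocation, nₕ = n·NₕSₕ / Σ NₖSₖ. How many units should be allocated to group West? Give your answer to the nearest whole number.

5

West: NₕSₕ = 471·314 = 147894
Southwest: NₕSₕ = 220·2328 = 512160
North: NₕSₕ = 313·988 = 309244
East: NₕSₕ = 319·2041 = 651079
Σ NₕSₕ = 1620377.
n_West = 50·147894/1620377 = 4.564... → 5.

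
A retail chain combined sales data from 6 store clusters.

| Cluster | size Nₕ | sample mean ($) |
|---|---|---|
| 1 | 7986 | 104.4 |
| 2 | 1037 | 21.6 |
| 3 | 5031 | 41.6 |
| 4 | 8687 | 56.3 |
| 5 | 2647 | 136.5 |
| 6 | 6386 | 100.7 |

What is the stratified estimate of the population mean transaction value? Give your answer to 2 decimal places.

x̄_st = (Σ Nₕx̄ₕ) / (Σ Nₕ) = (7986·104.4 + 1037·21.6 + 5031·41.6 + 8687·56.3 + 2647·136.5 + 6386·100.7) / 31774
= 2558891 / 31774 = 80.5341... → 80.53.

80.53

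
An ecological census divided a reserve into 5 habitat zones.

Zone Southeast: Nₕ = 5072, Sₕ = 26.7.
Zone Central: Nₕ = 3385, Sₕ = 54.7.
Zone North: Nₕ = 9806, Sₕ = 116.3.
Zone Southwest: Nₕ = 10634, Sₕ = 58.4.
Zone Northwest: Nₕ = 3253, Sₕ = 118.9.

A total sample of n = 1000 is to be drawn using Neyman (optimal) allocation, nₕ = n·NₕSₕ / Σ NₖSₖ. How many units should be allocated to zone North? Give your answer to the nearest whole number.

Southeast: NₕSₕ = 5072·26.7 = 135422.4
Central: NₕSₕ = 3385·54.7 = 185159.5
North: NₕSₕ = 9806·116.3 = 1140437.8
Southwest: NₕSₕ = 10634·58.4 = 621025.6
Northwest: NₕSₕ = 3253·118.9 = 386781.7
Σ NₕSₕ = 2468827.
n_North = 1000·1140437.8/2468827 = 461.935... → 462.

462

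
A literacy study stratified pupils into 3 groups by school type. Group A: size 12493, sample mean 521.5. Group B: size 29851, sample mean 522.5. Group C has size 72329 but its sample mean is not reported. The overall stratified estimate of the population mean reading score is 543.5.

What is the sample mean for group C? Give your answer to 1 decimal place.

N = 12493 + 29851 + 72329 = 114673.
Overall total = μ·N = 543.5·114673 = 62324775.5.
Subtract the known strata: 12493·521.5 + 29851·522.5 = 22112247.
Remaining total for group C: 62324775.5 − 22112247 = 40212528.5.
Divide by its size: 40212528.5 / 72329 = 555.967... → 556.0.

556.0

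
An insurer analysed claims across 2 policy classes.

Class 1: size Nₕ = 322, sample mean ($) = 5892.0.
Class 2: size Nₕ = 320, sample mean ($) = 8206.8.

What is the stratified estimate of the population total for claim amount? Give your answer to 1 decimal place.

Estimate total by summing Nₕ·x̄ₕ over strata.
322·5892.0 + 320·8206.8 = 1897224 + 2626176 = 4523400.0.

4523400.0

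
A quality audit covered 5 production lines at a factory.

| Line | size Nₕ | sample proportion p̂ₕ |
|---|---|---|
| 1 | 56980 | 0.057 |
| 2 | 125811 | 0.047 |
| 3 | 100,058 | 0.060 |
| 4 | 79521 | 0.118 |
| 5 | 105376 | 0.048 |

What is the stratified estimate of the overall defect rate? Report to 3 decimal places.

0.063

Wₕ = Nₕ/N with N = 467746: 0.1218, 0.2690, 0.2139, 0.1700, 0.2253.
p̂_st = 0.1218·0.057 + 0.2690·0.047 + 0.2139·0.060 + 0.1700·0.118 + 0.2253·0.048 ≈ 0.06329... → 0.063.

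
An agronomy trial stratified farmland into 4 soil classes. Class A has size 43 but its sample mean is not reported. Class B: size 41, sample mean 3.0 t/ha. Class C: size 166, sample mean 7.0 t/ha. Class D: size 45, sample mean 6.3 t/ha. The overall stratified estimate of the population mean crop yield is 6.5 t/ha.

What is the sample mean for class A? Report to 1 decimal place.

8.1

Σ Nₕx̄ₕ = N·μ, so 43·x̄_A = 295·6.5 − (41·3.0 + 166·7.0 + 45·6.3).
= 1917.5 − 1568.5 = 349.
x̄_A = 349 / 43 = 8.116... → 8.1.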